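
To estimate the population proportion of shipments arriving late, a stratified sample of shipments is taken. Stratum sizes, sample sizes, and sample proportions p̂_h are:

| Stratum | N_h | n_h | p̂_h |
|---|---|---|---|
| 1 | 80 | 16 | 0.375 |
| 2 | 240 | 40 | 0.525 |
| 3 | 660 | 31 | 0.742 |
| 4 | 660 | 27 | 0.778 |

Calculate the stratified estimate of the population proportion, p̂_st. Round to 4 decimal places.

p̂_st ≈ 0.7068

N = 1640; stratum weights W_h = N_h/N.
p̂_st = Σ W_h p̂_h = (80·0.375 + 240·0.525 + 660·0.742 + 660·0.778)/1640 = 0.70683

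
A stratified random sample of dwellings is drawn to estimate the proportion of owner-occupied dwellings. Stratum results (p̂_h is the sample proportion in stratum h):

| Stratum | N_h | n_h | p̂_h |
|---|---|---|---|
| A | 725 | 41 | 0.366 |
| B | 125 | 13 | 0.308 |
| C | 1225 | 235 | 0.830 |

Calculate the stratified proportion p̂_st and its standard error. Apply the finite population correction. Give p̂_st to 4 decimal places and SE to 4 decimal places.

N = 2075; stratum weights W_h = N_h/N.
p̂_st = Σ W_h p̂_h = (725·0.366 + 125·0.308 + 1225·0.830)/2075 = 0.63643
V̂(p̂_st) = Σ W_h² (1 − n_h/N_h) p̂_h(1−p̂_h)/(n_h−1):
  stratum A: (725/2075)²·(1 − 41/725)·0.366·0.634/40 = 0.000668141
  stratum B: (125/2075)²·(1 − 13/125)·0.308·0.692/12 = 5.7752e-05
  stratum C: (1225/2075)²·(1 − 235/1225)·0.830·0.170/234 = 0.000169842
V̂(p̂_st) = 0.000895736; SE = √V̂ = 0.0299288

p̂_st ≈ 0.6364, SE ≈ 0.0299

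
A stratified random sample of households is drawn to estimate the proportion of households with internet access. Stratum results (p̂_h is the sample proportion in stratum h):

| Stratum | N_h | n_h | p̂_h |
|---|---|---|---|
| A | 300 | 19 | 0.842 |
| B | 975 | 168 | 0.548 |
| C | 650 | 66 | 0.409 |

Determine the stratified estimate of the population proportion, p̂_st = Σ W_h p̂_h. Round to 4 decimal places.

p̂_st ≈ 0.5469

N = 1925; stratum weights W_h = N_h/N.
p̂_st = Σ W_h p̂_h = (300·0.842 + 975·0.548 + 650·0.409)/1925 = 0.54688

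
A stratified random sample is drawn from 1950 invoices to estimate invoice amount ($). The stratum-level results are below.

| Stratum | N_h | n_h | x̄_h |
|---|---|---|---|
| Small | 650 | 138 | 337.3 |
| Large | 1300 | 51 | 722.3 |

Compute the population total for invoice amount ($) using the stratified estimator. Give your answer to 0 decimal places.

τ̂_st ≈ 1158235

τ̂_st = Σ N_h x̄_h = 650·337.3 + 1300·722.3 = 1158235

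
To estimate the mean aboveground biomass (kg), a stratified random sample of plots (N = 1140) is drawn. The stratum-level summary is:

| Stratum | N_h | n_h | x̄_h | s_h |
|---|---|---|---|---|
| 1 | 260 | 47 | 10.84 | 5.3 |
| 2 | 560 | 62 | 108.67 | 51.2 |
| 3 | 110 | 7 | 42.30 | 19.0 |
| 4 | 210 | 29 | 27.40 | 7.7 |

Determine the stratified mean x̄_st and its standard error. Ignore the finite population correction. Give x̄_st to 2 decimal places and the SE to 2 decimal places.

x̄_st ≈ 64.98, SE ≈ 3.28

x̄_st = Σ W_h x̄_h = (260·10.84 + 560·108.67 + 110·42.30 + 210·27.40)/1140 = 64.98298
V̂(x̄_st) = Σ W_h² s_h²/n_h, with W_h = N_h/N and N = 1140:
  stratum 1: (260/1140)²·5.3²/47 = 0.0310879
  stratum 2: (560/1140)²·51.2²/62 = 10.2027
  stratum 3: (110/1140)²·19.0²/7 = 0.480159
  stratum 4: (210/1140)²·7.7²/29 = 0.0693765
V̂(x̄_st) = 10.7833
SE(x̄_st) = √10.7833 = 3.2838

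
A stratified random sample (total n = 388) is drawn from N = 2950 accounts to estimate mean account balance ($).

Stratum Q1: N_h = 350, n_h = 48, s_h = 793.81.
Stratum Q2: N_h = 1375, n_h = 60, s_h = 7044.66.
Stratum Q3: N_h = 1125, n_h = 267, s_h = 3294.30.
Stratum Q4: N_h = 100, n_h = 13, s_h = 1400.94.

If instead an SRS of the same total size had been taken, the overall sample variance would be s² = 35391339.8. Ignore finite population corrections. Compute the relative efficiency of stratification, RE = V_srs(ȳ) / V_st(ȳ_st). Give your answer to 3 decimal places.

RE ≈ 0.491

V̂(ȳ_st) = Σ W_h² s_h²/n_h, with W_h = N_h/N and N = 2950:
  stratum Q1: (350/2950)²·793.81²/48 = 184.792
  stratum Q2: (1375/2950)²·7044.66²/60 = 179693
  stratum Q3: (1125/2950)²·3294.30²/267 = 5911.21
  stratum Q4: (100/2950)²·1400.94²/13 = 173.481
V_st = 185962
V_srs = s²/n = 35391339.8/388 = 91214.8
Relative efficiency = V_srs / V_st = 91214.8/185962 = 0.4905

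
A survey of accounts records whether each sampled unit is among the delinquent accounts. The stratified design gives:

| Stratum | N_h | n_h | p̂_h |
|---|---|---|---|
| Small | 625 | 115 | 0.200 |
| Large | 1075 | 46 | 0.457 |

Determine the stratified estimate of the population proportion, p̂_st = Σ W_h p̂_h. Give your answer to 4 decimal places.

p̂_st ≈ 0.3625

N = 1700; stratum weights W_h = N_h/N.
p̂_st = Σ W_h p̂_h = (625·0.200 + 1075·0.457)/1700 = 0.36251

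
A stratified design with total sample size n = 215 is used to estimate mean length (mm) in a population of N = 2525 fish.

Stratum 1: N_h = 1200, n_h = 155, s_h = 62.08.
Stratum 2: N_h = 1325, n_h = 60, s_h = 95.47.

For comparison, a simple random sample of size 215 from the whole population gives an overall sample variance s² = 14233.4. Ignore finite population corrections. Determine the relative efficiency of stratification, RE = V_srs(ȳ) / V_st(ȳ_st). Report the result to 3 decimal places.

V̂(ȳ_st) = Σ W_h² s_h²/n_h, with W_h = N_h/N and N = 2525:
  stratum 1: (1200/2525)²·62.08²/155 = 5.6158
  stratum 2: (1325/2525)²·95.47²/60 = 41.8304
V_st = 47.4462
V_srs = s²/n = 14233.4/215 = 66.2019
Relative efficiency = V_srs / V_st = 66.2019/47.4462 = 1.3953

RE ≈ 1.395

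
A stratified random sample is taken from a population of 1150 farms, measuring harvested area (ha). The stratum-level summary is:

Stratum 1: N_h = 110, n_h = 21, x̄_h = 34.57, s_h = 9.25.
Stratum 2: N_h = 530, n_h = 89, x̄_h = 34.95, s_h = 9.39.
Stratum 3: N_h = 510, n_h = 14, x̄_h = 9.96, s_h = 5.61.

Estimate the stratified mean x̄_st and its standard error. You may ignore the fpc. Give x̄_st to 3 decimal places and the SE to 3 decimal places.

x̄_st ≈ 23.831, SE ≈ 0.831

x̄_st = Σ W_h x̄_h = (110·34.57 + 530·34.95 + 510·9.96)/1150 = 23.83113
V̂(x̄_st) = Σ W_h² s_h²/n_h, with W_h = N_h/N and N = 1150:
  stratum 1: (110/1150)²·9.25²/21 = 0.0372781
  stratum 2: (530/1150)²·9.39²/89 = 0.210425
  stratum 3: (510/1150)²·5.61²/14 = 0.442122
V̂(x̄_st) = 0.689825
SE(x̄_st) = √0.689825 = 0.830557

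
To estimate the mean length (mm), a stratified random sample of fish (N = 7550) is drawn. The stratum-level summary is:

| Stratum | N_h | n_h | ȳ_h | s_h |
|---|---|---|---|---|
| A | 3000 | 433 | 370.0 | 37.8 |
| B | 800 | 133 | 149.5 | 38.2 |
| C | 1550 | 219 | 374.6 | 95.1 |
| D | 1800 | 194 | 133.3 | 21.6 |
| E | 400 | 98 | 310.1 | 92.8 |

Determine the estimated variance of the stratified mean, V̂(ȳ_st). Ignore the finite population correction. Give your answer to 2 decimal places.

V̂(ȳ_st) ≈ 2.77

V̂(ȳ_st) = Σ W_h² s_h²/n_h, with W_h = N_h/N and N = 7550:
  stratum A: (3000/7550)²·37.8²/433 = 0.521008
  stratum B: (800/7550)²·38.2²/133 = 0.123186
  stratum C: (1550/7550)²·95.1²/219 = 1.74055
  stratum D: (1800/7550)²·21.6²/194 = 0.136696
  stratum E: (400/7550)²·92.8²/98 = 0.246658
V̂(ȳ_st) = 2.7681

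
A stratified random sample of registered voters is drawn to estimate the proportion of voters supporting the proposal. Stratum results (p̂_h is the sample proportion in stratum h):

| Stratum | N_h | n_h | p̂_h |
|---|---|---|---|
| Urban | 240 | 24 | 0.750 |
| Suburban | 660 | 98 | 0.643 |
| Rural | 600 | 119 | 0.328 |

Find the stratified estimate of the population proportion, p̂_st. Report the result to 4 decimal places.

N = 1500; stratum weights W_h = N_h/N.
p̂_st = Σ W_h p̂_h = (240·0.750 + 660·0.643 + 600·0.328)/1500 = 0.53412

p̂_st ≈ 0.5341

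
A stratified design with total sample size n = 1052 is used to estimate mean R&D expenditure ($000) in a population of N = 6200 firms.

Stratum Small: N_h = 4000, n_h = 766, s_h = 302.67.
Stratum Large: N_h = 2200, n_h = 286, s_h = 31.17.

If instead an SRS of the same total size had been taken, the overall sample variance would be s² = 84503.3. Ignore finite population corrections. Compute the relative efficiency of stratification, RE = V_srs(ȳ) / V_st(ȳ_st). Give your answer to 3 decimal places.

V̂(ȳ_st) = Σ W_h² s_h²/n_h, with W_h = N_h/N and N = 6200:
  stratum Small: (4000/6200)²·302.67²/766 = 49.779
  stratum Large: (2200/6200)²·31.17²/286 = 0.42773
V_st = 50.2068
V_srs = s²/n = 84503.3/1052 = 80.3263
Relative efficiency = V_srs / V_st = 80.3263/50.2068 = 1.5999

RE ≈ 1.600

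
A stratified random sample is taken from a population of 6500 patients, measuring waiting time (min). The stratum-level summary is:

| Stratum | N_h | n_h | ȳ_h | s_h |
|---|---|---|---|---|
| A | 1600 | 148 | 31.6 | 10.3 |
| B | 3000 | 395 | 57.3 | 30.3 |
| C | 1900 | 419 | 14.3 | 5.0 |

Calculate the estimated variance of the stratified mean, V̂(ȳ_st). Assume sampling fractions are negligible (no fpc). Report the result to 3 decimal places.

V̂(ȳ_st) ≈ 0.544

V̂(ȳ_st) = Σ W_h² s_h²/n_h, with W_h = N_h/N and N = 6500:
  stratum A: (1600/6500)²·10.3²/148 = 0.0434336
  stratum B: (3000/6500)²·30.3²/395 = 0.495113
  stratum C: (1900/6500)²·5.0²/419 = 0.00509808
V̂(ȳ_st) = 0.543644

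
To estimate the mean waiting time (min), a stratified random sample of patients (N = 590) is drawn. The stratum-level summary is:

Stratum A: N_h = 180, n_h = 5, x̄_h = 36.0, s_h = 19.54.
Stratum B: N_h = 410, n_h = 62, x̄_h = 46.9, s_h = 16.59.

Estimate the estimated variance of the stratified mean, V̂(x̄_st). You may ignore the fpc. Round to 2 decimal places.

V̂(x̄_st) ≈ 9.25

V̂(x̄_st) = Σ W_h² s_h²/n_h, with W_h = N_h/N and N = 590:
  stratum A: (180/590)²·19.54²/5 = 7.10755
  stratum B: (410/590)²·16.59²/62 = 2.1437
V̂(x̄_st) = 9.25126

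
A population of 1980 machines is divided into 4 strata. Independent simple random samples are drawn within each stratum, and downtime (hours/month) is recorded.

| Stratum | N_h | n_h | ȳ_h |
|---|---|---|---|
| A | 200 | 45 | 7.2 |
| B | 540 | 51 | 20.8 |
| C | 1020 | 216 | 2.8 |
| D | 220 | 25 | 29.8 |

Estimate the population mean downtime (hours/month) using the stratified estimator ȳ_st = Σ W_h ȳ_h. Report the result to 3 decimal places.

N = Σ N_h = 1980. Stratum weights W_h = N_h/N.
ȳ_st = (200·7.2 + 540·20.8 + 1020·2.8 + 220·29.8) / 1980 = 11.15354

ȳ_st ≈ 11.154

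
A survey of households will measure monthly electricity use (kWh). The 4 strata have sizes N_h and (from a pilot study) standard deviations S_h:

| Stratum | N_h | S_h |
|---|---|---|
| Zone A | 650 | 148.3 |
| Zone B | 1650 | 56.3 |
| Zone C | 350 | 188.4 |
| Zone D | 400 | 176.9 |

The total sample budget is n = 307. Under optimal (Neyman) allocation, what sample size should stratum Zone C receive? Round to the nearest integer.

Neyman allocation: n_h = n · N_h S_h / Σ N_i S_i, with n = 307.
  stratum Zone A: N_h·S_h = 650·148.3 = 96395.00
  stratum Zone B: N_h·S_h = 1650·56.3 = 92895.00
  stratum Zone C: N_h·S_h = 350·188.4 = 65940.00
  stratum Zone D: N_h·S_h = 400·176.9 = 70760.00
Σ N_h S_h = 325990.00
n for stratum Zone C = 307·65940.00/325990.00 = 62.099 → 62

62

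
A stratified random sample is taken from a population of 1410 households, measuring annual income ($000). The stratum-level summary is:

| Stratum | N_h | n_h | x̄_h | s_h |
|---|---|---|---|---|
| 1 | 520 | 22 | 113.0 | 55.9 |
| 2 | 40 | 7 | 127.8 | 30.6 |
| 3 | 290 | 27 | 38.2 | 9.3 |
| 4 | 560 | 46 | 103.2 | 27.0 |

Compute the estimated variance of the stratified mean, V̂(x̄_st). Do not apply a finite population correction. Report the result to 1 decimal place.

V̂(x̄_st) = Σ W_h² s_h²/n_h, with W_h = N_h/N and N = 1410:
  stratum 1: (520/1410)²·55.9²/22 = 19.3183
  stratum 2: (40/1410)²·30.6²/7 = 0.107653
  stratum 3: (290/1410)²·9.3²/27 = 0.135506
  stratum 4: (560/1410)²·27.0²/46 = 2.49981
V̂(x̄_st) = 22.0613

V̂(x̄_st) ≈ 22.1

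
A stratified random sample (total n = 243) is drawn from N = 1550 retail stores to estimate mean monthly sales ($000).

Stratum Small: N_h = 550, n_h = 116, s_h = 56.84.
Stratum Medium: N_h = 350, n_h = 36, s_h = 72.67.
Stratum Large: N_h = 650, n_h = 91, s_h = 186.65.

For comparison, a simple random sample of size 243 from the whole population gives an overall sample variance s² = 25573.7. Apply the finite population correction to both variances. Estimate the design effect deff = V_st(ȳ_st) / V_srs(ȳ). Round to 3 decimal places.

V̂(ȳ_st) = Σ W_h² (1 − n_h/N_h) s_h²/n_h, with W_h = N_h/N and N = 1550:
  stratum Small: (550/1550)²·(1 − 116/550)·56.84²/116 = 2.76719
  stratum Medium: (350/1550)²·(1 − 36/350)·72.67²/36 = 6.7103
  stratum Large: (650/1550)²·(1 − 91/650)·186.65²/91 = 57.8997
V_st = 67.3772
V_srs = (1 − 243/1550)·25573.7/243 = 88.7424
deff = V_st / V_srs = 67.3772/88.7424 = 0.7592

deff ≈ 0.759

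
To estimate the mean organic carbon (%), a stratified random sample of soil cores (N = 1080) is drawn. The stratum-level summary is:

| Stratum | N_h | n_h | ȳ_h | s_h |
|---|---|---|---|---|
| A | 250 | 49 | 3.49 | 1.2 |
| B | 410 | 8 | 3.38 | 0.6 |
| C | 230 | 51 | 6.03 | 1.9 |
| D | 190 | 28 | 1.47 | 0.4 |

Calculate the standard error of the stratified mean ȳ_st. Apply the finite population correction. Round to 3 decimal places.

V̂(ȳ_st) = Σ W_h² (1 − n_h/N_h) s_h²/n_h, with W_h = N_h/N and N = 1080:
  stratum A: (250/1080)²·(1 − 49/250)·1.2²/49 = 0.00126606
  stratum B: (410/1080)²·(1 − 8/410)·0.6²/8 = 0.0063588
  stratum C: (230/1080)²·(1 − 51/230)·1.9²/51 = 0.00249845
  stratum D: (190/1080)²·(1 − 28/190)·0.4²/28 = 0.000150794
V̂(ȳ_st) = 0.0102741
SE(ȳ_st) = √0.0102741 = 0.101361

SE(ȳ_st) ≈ 0.101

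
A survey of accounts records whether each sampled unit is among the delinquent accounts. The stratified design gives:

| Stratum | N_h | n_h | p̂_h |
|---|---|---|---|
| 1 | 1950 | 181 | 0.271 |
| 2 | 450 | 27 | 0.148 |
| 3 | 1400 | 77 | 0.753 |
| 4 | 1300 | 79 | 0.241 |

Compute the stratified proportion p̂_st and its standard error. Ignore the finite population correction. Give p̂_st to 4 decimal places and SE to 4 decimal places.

N = 5100; stratum weights W_h = N_h/N.
p̂_st = Σ W_h p̂_h = (1950·0.271 + 450·0.148 + 1400·0.753 + 1300·0.241)/5100 = 0.38481
V̂(p̂_st) = Σ W_h² p̂_h(1−p̂_h)/(n_h−1):
  stratum 1: (1950/5100)²·0.271·0.729/180 = 0.000160455
  stratum 2: (450/5100)²·0.148·0.852/26 = 3.77583e-05
  stratum 3: (1400/5100)²·0.753·0.247/76 = 0.000184414
  stratum 4: (1300/5100)²·0.241·0.759/78 = 0.000152374
V̂(p̂_st) = 0.000535001; SE = √V̂ = 0.0231301

p̂_st ≈ 0.3848, SE ≈ 0.0231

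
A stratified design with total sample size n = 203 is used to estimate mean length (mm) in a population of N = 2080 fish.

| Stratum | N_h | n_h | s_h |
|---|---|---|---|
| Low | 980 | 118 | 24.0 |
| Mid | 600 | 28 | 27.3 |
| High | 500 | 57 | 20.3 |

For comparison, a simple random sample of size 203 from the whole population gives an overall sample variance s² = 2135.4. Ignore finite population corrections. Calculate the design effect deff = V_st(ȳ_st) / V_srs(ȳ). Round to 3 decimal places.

deff ≈ 0.353

V̂(ȳ_st) = Σ W_h² s_h²/n_h, with W_h = N_h/N and N = 2080:
  stratum Low: (980/2080)²·24.0²/118 = 1.08359
  stratum Mid: (600/2080)²·27.3²/28 = 2.21484
  stratum High: (500/2080)²·20.3²/57 = 0.417764
V_st = 3.7162
V_srs = s²/n = 2135.4/203 = 10.5192
deff = V_st / V_srs = 3.7162/10.5192 = 0.3533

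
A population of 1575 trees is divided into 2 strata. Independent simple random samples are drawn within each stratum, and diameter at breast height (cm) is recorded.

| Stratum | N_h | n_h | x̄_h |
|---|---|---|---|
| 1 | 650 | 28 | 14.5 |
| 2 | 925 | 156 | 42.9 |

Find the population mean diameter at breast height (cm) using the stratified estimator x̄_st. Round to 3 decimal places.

N = Σ N_h = 1575. Stratum weights W_h = N_h/N.
x̄_st = (650·14.5 + 925·42.9) / 1575 = 31.17937

x̄_st ≈ 31.179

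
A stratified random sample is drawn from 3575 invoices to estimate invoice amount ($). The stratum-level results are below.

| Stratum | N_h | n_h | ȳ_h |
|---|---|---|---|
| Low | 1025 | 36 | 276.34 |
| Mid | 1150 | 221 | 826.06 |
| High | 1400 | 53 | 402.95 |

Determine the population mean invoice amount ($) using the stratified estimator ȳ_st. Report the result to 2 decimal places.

N = Σ N_h = 3575. Stratum weights W_h = N_h/N.
ȳ_st = (1025·276.34 + 1150·826.06 + 1400·402.95) / 3575 = 502.7545

ȳ_st ≈ 502.75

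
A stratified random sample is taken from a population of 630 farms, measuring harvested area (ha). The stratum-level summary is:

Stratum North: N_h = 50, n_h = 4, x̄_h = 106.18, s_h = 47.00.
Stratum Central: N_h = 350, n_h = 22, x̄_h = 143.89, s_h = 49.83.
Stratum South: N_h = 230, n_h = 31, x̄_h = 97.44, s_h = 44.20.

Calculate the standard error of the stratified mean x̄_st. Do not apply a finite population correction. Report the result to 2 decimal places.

SE(x̄_st) ≈ 6.83

V̂(x̄_st) = Σ W_h² s_h²/n_h, with W_h = N_h/N and N = 630:
  stratum North: (50/630)²·47.00²/4 = 3.47852
  stratum Central: (350/630)²·49.83²/22 = 34.8349
  stratum South: (230/630)²·44.20²/31 = 8.39958
V̂(x̄_st) = 46.713
SE(x̄_st) = √46.713 = 6.83469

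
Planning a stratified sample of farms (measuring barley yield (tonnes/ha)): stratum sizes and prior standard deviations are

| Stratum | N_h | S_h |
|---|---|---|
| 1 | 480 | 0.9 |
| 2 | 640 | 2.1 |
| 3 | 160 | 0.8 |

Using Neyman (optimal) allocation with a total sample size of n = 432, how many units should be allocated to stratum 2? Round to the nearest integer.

Neyman allocation: n_h = n · N_h S_h / Σ N_i S_i, with n = 432.
  stratum 1: N_h·S_h = 480·0.9 = 432.00
  stratum 2: N_h·S_h = 640·2.1 = 1344.00
  stratum 3: N_h·S_h = 160·0.8 = 128.00
Σ N_h S_h = 1904.00
n for stratum 2 = 432·1344.00/1904.00 = 304.941 → 305

305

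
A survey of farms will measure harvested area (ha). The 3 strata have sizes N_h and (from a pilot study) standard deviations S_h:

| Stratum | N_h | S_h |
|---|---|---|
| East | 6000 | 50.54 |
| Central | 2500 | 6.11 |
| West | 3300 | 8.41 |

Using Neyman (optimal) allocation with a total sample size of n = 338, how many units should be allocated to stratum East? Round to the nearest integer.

Neyman allocation: n_h = n · N_h S_h / Σ N_i S_i, with n = 338.
  stratum East: N_h·S_h = 6000·50.54 = 303240.00
  stratum Central: N_h·S_h = 2500·6.11 = 15275.00
  stratum West: N_h·S_h = 3300·8.41 = 27753.00
Σ N_h S_h = 346268.00
n for stratum East = 338·303240.00/346268.00 = 295.999 → 296

296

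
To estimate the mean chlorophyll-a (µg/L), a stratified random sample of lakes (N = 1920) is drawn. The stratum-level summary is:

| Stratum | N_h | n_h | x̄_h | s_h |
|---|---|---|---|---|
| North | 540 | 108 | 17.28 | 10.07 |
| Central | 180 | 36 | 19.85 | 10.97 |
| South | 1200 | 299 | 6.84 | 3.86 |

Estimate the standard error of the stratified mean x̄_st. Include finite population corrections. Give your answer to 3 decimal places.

SE(x̄_st) ≈ 0.312

V̂(x̄_st) = Σ W_h² (1 − n_h/N_h) s_h²/n_h, with W_h = N_h/N and N = 1920:
  stratum North: (540/1920)²·(1 − 108/540)·10.07²/108 = 0.0594169
  stratum Central: (180/1920)²·(1 − 36/180)·10.97²/36 = 0.0235041
  stratum South: (1200/1920)²·(1 − 299/1200)·3.86²/299 = 0.0146153
V̂(x̄_st) = 0.0975363
SE(x̄_st) = √0.0975363 = 0.312308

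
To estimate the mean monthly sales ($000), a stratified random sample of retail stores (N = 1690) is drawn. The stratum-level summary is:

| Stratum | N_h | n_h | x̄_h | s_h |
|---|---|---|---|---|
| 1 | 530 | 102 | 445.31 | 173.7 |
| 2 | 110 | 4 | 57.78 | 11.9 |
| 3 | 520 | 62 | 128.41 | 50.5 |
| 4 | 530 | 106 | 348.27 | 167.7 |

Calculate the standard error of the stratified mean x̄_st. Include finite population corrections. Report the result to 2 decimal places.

V̂(x̄_st) = Σ W_h² (1 − n_h/N_h) s_h²/n_h, with W_h = N_h/N and N = 1690:
  stratum 1: (530/1690)²·(1 − 102/530)·173.7²/102 = 23.4934
  stratum 2: (110/1690)²·(1 − 4/110)·11.9²/4 = 0.14453
  stratum 3: (520/1690)²·(1 − 62/520)·50.5²/62 = 3.42994
  stratum 4: (530/1690)²·(1 − 106/530)·167.7²/106 = 20.8751
V̂(x̄_st) = 47.943
SE(x̄_st) = √47.943 = 6.92409

SE(x̄_st) ≈ 6.92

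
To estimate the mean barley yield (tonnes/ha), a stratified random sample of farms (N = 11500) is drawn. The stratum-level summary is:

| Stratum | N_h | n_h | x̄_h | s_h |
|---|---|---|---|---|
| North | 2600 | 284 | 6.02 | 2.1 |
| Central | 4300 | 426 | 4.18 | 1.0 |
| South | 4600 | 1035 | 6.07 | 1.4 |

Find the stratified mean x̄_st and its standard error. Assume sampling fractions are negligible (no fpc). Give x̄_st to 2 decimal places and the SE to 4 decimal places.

x̄_st ≈ 5.35, SE ≈ 0.0377

x̄_st = Σ W_h x̄_h = (2600·6.02 + 4300·4.18 + 4600·6.07)/11500 = 5.35200
V̂(x̄_st) = Σ W_h² s_h²/n_h, with W_h = N_h/N and N = 11500:
  stratum North: (2600/11500)²·2.1²/284 = 0.000793727
  stratum Central: (4300/11500)²·1.0²/426 = 0.000328195
  stratum South: (4600/11500)²·1.4²/1035 = 0.000302995
V̂(x̄_st) = 0.00142492
SE(x̄_st) = √0.00142492 = 0.0377481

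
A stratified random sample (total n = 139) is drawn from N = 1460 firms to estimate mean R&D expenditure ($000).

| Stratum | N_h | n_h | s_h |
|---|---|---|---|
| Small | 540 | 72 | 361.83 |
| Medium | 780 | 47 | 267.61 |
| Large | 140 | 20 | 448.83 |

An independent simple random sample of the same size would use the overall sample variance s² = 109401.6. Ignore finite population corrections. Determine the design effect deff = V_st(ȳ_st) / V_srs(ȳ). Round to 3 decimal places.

V̂(ȳ_st) = Σ W_h² s_h²/n_h, with W_h = N_h/N and N = 1460:
  stratum Small: (540/1460)²·361.83²/72 = 248.747
  stratum Medium: (780/1460)²·267.61²/47 = 434.901
  stratum Large: (140/1460)²·448.83²/20 = 92.6156
V_st = 776.264
V_srs = s²/n = 109401.6/139 = 787.062
deff = V_st / V_srs = 776.264/787.062 = 0.9863

deff ≈ 0.986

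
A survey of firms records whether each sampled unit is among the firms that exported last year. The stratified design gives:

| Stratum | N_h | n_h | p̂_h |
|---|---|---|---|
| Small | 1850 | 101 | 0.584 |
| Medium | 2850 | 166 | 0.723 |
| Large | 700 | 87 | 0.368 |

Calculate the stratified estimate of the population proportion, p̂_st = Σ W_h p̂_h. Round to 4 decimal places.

N = 5400; stratum weights W_h = N_h/N.
p̂_st = Σ W_h p̂_h = (1850·0.584 + 2850·0.723 + 700·0.368)/5400 = 0.62936

p̂_st ≈ 0.6294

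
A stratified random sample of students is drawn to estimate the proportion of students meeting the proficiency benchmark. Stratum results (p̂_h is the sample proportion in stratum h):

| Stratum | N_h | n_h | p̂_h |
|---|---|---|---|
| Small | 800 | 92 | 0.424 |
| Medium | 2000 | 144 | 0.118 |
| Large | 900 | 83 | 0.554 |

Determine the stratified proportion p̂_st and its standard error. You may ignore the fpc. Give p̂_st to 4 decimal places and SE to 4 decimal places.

p̂_st ≈ 0.2902, SE ≈ 0.0227

N = 3700; stratum weights W_h = N_h/N.
p̂_st = Σ W_h p̂_h = (800·0.424 + 2000·0.118 + 900·0.554)/3700 = 0.29022
V̂(p̂_st) = Σ W_h² p̂_h(1−p̂_h)/(n_h−1):
  stratum Small: (800/3700)²·0.424·0.576/91 = 0.000125465
  stratum Medium: (2000/3700)²·0.118·0.882/143 = 0.000212653
  stratum Large: (900/3700)²·0.554·0.446/82 = 0.000178284
V̂(p̂_st) = 0.000516402; SE = √V̂ = 0.0227245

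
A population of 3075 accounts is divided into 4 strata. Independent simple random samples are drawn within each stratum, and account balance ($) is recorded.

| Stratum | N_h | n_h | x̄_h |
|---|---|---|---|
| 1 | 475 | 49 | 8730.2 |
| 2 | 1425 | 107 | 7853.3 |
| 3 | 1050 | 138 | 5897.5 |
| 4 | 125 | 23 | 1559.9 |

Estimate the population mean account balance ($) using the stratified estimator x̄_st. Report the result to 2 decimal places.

x̄_st ≈ 7065.09

N = Σ N_h = 3075. Stratum weights W_h = N_h/N.
x̄_st = (475·8730.2 + 1425·7853.3 + 1050·5897.5 + 125·1559.9) / 3075 = 7065.0927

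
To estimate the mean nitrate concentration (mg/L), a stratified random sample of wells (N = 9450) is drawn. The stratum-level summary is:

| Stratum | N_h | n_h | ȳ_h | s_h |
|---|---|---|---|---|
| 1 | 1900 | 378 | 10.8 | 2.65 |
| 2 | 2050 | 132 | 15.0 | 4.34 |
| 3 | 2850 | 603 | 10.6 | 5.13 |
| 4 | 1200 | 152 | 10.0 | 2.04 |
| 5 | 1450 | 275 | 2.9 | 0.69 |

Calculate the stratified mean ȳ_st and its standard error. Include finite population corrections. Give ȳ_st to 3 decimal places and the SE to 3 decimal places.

ȳ_st = Σ W_h ȳ_h = (1900·10.8 + 2050·15.0 + 2850·10.6 + 1200·10.0 + 1450·2.9)/9450 = 10.33704
V̂(ȳ_st) = Σ W_h² (1 − n_h/N_h) s_h²/n_h, with W_h = N_h/N and N = 9450:
  stratum 1: (1900/9450)²·(1 − 378/1900)·2.65²/378 = 0.000601596
  stratum 2: (2050/9450)²·(1 − 132/2050)·4.34²/132 = 0.00628267
  stratum 3: (2850/9450)²·(1 − 603/2850)·5.13²/603 = 0.00312969
  stratum 4: (1200/9450)²·(1 − 152/1200)·2.04²/152 = 0.000385563
  stratum 5: (1450/9450)²·(1 − 275/1450)·0.69²/275 = 3.30299e-05
V̂(ȳ_st) = 0.0104326
SE(ȳ_st) = √0.0104326 = 0.10214

ȳ_st ≈ 10.337, SE ≈ 0.102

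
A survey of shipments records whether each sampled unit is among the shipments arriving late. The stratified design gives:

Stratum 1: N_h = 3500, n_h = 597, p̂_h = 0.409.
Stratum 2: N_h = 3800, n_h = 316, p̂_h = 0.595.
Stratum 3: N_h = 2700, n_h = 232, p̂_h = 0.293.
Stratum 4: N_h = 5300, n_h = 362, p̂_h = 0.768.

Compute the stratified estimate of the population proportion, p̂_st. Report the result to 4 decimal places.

N = 15300; stratum weights W_h = N_h/N.
p̂_st = Σ W_h p̂_h = (3500·0.409 + 3800·0.595 + 2700·0.293 + 5300·0.768)/15300 = 0.55908

p̂_st ≈ 0.5591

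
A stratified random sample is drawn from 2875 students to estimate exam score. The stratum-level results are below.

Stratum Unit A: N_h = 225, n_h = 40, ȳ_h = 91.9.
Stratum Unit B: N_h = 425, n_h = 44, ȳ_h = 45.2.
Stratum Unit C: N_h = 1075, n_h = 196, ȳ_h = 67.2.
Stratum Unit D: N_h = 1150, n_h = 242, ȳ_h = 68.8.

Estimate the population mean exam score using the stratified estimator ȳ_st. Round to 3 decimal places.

N = Σ N_h = 2875. Stratum weights W_h = N_h/N.
ȳ_st = (225·91.9 + 425·45.2 + 1075·67.2 + 1150·68.8) / 2875 = 66.52087

ȳ_st ≈ 66.521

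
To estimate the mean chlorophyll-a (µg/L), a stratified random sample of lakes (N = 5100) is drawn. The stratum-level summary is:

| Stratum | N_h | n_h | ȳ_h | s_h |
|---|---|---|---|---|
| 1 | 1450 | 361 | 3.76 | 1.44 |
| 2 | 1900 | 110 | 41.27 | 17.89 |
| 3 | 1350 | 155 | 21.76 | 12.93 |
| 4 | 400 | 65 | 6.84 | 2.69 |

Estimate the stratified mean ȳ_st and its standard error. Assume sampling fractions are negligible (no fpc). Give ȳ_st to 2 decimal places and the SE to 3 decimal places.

ȳ_st = Σ W_h ȳ_h = (1450·3.76 + 1900·41.27 + 1350·21.76 + 400·6.84)/5100 = 22.74059
V̂(ȳ_st) = Σ W_h² s_h²/n_h, with W_h = N_h/N and N = 5100:
  stratum 1: (1450/5100)²·1.44²/361 = 0.000464316
  stratum 2: (1900/5100)²·17.89²/110 = 0.403827
  stratum 3: (1350/5100)²·12.93²/155 = 0.0755775
  stratum 4: (400/5100)²·2.69²/65 = 0.000684811
V̂(ȳ_st) = 0.480553
SE(ȳ_st) = √0.480553 = 0.693219

ȳ_st ≈ 22.74, SE ≈ 0.693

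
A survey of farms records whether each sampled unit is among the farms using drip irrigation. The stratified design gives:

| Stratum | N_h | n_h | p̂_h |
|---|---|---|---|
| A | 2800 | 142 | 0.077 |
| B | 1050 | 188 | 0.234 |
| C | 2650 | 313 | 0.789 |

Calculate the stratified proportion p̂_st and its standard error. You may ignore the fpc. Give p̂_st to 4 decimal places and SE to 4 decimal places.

p̂_st ≈ 0.3926, SE ≈ 0.0144

N = 6500; stratum weights W_h = N_h/N.
p̂_st = Σ W_h p̂_h = (2800·0.077 + 1050·0.234 + 2650·0.789)/6500 = 0.39264
V̂(p̂_st) = Σ W_h² p̂_h(1−p̂_h)/(n_h−1):
  stratum A: (2800/6500)²·0.077·0.923/141 = 9.35325e-05
  stratum B: (1050/6500)²·0.234·0.766/187 = 2.50124e-05
  stratum C: (2650/6500)²·0.789·0.211/312 = 8.8689e-05
V̂(p̂_st) = 0.000207234; SE = √V̂ = 0.0143956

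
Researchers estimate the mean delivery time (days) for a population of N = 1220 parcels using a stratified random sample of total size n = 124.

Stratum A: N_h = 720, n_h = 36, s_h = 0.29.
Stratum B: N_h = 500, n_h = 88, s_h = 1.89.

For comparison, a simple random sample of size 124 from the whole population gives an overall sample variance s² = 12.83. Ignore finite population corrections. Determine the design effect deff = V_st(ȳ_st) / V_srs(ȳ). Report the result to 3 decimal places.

V̂(ȳ_st) = Σ W_h² s_h²/n_h, with W_h = N_h/N and N = 1220:
  stratum A: (720/1220)²·0.29²/36 = 0.000813652
  stratum B: (500/1220)²·1.89²/88 = 0.00681807
V_st = 0.00763172
V_srs = s²/n = 12.83/124 = 0.103468
deff = V_st / V_srs = 0.00763172/0.103468 = 0.0738

deff ≈ 0.074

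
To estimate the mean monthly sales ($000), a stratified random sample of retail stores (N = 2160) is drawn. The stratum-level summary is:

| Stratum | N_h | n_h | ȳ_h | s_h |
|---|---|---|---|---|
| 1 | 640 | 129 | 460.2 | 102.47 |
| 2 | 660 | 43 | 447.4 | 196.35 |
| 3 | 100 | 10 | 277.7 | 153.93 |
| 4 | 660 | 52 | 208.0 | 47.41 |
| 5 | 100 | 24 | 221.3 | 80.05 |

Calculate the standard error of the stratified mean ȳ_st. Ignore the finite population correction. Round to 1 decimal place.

V̂(ȳ_st) = Σ W_h² s_h²/n_h, with W_h = N_h/N and N = 2160:
  stratum 1: (640/2160)²·102.47²/129 = 7.14589
  stratum 2: (660/2160)²·196.35²/43 = 83.7093
  stratum 3: (100/2160)²·153.93²/10 = 5.07854
  stratum 4: (660/2160)²·47.41²/52 = 4.03568
  stratum 5: (100/2160)²·80.05²/24 = 0.572274
V̂(ȳ_st) = 100.542
SE(ȳ_st) = √100.542 = 10.027

SE(ȳ_st) ≈ 10.0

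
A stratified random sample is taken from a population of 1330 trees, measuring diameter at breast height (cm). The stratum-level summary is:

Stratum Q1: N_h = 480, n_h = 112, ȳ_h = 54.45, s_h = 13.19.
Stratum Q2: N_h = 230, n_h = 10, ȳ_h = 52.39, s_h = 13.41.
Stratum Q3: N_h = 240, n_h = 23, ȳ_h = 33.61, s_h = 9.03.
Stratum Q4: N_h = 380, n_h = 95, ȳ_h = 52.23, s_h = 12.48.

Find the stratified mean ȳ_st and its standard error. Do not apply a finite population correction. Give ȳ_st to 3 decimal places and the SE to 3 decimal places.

ȳ_st ≈ 49.699, SE ≈ 0.995

ȳ_st = Σ W_h ȳ_h = (480·54.45 + 230·52.39 + 240·33.61 + 380·52.23)/1330 = 49.69887
V̂(ȳ_st) = Σ W_h² s_h²/n_h, with W_h = N_h/N and N = 1330:
  stratum Q1: (480/1330)²·13.19²/112 = 0.202326
  stratum Q2: (230/1330)²·13.41²/10 = 0.537787
  stratum Q3: (240/1330)²·9.03²/23 = 0.115443
  stratum Q4: (380/1330)²·12.48²/95 = 0.133835
V̂(ȳ_st) = 0.98939
SE(ȳ_st) = √0.98939 = 0.994681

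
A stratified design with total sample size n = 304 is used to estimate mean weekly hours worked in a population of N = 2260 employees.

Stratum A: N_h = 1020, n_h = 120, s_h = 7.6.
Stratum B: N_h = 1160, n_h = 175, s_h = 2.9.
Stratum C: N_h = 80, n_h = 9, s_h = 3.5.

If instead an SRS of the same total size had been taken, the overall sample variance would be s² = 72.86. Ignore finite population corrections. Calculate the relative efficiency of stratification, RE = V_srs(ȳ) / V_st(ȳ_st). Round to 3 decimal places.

V̂(ȳ_st) = Σ W_h² s_h²/n_h, with W_h = N_h/N and N = 2260:
  stratum A: (1020/2260)²·7.6²/120 = 0.0980459
  stratum B: (1160/2260)²·2.9²/175 = 0.0126607
  stratum C: (80/2260)²·3.5²/9 = 0.00170552
V_st = 0.112412
V_srs = s²/n = 72.86/304 = 0.239671
Relative efficiency = V_srs / V_st = 0.239671/0.112412 = 2.1321

RE ≈ 2.132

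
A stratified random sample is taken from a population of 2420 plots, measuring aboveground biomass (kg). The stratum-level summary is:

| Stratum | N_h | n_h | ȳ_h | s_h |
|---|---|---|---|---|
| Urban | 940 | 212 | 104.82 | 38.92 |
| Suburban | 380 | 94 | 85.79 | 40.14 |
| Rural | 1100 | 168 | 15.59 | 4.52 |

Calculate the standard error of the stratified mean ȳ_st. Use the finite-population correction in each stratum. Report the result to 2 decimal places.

SE(ȳ_st) ≈ 1.08

V̂(ȳ_st) = Σ W_h² (1 − n_h/N_h) s_h²/n_h, with W_h = N_h/N and N = 2420:
  stratum Urban: (940/2420)²·(1 − 212/940)·38.92²/212 = 0.834907
  stratum Suburban: (380/2420)²·(1 − 94/380)·40.14²/94 = 0.318087
  stratum Rural: (1100/2420)²·(1 − 168/1100)·4.52²/168 = 0.0212885
V̂(ȳ_st) = 1.17428
SE(ȳ_st) = √1.17428 = 1.08364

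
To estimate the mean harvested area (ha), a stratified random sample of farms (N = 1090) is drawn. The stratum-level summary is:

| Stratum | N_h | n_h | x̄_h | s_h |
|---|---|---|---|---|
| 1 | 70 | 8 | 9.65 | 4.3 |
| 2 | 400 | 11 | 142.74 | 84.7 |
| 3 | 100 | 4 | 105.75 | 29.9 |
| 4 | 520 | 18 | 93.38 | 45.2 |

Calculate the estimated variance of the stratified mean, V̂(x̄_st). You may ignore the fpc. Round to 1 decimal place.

V̂(x̄_st) = Σ W_h² s_h²/n_h, with W_h = N_h/N and N = 1090:
  stratum 1: (70/1090)²·4.3²/8 = 0.00953213
  stratum 2: (400/1090)²·84.7²/11 = 87.8296
  stratum 3: (100/1090)²·29.9²/4 = 1.88118
  stratum 4: (520/1090)²·45.2²/18 = 25.832
V̂(x̄_st) = 115.552

V̂(x̄_st) ≈ 115.6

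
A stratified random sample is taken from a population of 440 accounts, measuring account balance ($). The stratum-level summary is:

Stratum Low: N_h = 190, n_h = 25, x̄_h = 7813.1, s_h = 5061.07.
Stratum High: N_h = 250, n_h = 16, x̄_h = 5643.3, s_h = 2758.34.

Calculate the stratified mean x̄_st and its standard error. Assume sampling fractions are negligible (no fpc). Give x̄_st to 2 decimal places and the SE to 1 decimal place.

x̄_st ≈ 6580.26, SE ≈ 587.0

x̄_st = Σ W_h x̄_h = (190·7813.1 + 250·5643.3)/440 = 6580.25909
V̂(x̄_st) = Σ W_h² s_h²/n_h, with W_h = N_h/N and N = 440:
  stratum Low: (190/440)²·5061.07²/25 = 191050
  stratum High: (250/440)²·2758.34²/16 = 153515
V̂(x̄_st) = 344565
SE(x̄_st) = √344565 = 586.996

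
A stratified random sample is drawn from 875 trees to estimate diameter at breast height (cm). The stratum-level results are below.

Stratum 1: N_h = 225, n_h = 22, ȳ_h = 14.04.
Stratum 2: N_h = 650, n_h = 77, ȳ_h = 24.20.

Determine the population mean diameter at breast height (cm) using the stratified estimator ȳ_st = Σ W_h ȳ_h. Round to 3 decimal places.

ȳ_st ≈ 21.587

N = Σ N_h = 875. Stratum weights W_h = N_h/N.
ȳ_st = (225·14.04 + 650·24.20) / 875 = 21.58743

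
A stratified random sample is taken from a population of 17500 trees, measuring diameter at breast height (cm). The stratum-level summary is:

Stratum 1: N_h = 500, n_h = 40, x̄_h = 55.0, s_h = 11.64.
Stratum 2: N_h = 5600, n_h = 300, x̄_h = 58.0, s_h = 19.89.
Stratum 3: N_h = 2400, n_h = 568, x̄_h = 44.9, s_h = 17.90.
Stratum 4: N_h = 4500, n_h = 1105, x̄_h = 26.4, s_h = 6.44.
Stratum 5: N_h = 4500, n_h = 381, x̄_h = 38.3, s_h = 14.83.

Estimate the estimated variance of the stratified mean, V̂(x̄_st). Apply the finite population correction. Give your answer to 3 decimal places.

V̂(x̄_st) = Σ W_h² (1 − n_h/N_h) s_h²/n_h, with W_h = N_h/N and N = 17500:
  stratum 1: (500/17500)²·(1 − 40/500)·11.64²/40 = 0.00254389
  stratum 2: (5600/17500)²·(1 − 300/5600)·19.89²/300 = 0.127802
  stratum 3: (2400/17500)²·(1 − 568/2400)·17.90²/568 = 0.00809876
  stratum 4: (4500/17500)²·(1 − 1105/4500)·6.44²/1105 = 0.00187234
  stratum 5: (4500/17500)²·(1 − 381/4500)·14.83²/381 = 0.034937
V̂(x̄_st) = 0.175254

V̂(x̄_st) ≈ 0.175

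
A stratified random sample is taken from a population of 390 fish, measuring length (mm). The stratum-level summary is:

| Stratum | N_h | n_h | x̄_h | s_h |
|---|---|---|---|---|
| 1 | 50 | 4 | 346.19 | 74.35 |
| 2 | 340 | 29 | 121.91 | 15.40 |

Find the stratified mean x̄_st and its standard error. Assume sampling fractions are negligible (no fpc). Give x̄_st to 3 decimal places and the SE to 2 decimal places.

x̄_st = Σ W_h x̄_h = (50·346.19 + 340·121.91)/390 = 150.66385
V̂(x̄_st) = Σ W_h² s_h²/n_h, with W_h = N_h/N and N = 390:
  stratum 1: (50/390)²·74.35²/4 = 22.715
  stratum 2: (340/390)²·15.40²/29 = 6.21544
V̂(x̄_st) = 28.9304
SE(x̄_st) = √28.9304 = 5.3787

x̄_st ≈ 150.664, SE ≈ 5.38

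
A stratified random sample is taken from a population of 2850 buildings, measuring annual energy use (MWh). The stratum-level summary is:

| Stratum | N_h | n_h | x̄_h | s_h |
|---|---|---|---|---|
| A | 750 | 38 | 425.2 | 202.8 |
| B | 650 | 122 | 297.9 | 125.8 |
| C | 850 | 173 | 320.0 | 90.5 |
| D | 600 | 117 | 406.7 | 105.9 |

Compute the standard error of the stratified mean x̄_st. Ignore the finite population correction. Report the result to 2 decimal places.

V̂(x̄_st) = Σ W_h² s_h²/n_h, with W_h = N_h/N and N = 2850:
  stratum A: (750/2850)²·202.8²/38 = 74.9523
  stratum B: (650/2850)²·125.8²/122 = 6.74743
  stratum C: (850/2850)²·90.5²/173 = 4.21114
  stratum D: (600/2850)²·105.9²/117 = 4.24834
V̂(x̄_st) = 90.1592
SE(x̄_st) = √90.1592 = 9.49522

SE(x̄_st) ≈ 9.50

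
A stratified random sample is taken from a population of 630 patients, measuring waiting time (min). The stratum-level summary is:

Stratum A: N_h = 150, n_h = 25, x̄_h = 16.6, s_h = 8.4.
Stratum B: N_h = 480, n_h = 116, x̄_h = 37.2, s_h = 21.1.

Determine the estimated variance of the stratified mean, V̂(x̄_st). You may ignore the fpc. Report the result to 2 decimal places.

V̂(x̄_st) ≈ 2.39

V̂(x̄_st) = Σ W_h² s_h²/n_h, with W_h = N_h/N and N = 630:
  stratum A: (150/630)²·8.4²/25 = 0.16
  stratum B: (480/630)²·21.1²/116 = 2.22796
V̂(x̄_st) = 2.38796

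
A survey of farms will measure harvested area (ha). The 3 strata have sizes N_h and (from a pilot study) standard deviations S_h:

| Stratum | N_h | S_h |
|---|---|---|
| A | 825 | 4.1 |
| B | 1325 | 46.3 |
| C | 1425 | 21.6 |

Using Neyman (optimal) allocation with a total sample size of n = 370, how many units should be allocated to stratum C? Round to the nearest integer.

119

Neyman allocation: n_h = n · N_h S_h / Σ N_i S_i, with n = 370.
  stratum A: N_h·S_h = 825·4.1 = 3382.50
  stratum B: N_h·S_h = 1325·46.3 = 61347.50
  stratum C: N_h·S_h = 1425·21.6 = 30780.00
Σ N_h S_h = 95510.00
n for stratum C = 370·30780.00/95510.00 = 119.240 → 119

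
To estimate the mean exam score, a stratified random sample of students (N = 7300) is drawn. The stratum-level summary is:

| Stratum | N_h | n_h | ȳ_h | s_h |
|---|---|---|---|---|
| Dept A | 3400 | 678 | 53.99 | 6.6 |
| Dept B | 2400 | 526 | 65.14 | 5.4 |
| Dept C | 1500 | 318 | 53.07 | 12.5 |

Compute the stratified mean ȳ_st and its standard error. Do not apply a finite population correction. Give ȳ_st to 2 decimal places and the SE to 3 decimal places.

ȳ_st = Σ W_h ȳ_h = (3400·53.99 + 2400·65.14 + 1500·53.07)/7300 = 57.46671
V̂(ȳ_st) = Σ W_h² s_h²/n_h, with W_h = N_h/N and N = 7300:
  stratum Dept A: (3400/7300)²·6.6²/678 = 0.013937
  stratum Dept B: (2400/7300)²·5.4²/526 = 0.00599209
  stratum Dept C: (1500/7300)²·12.5²/318 = 0.0207458
V̂(ȳ_st) = 0.0406749
SE(ȳ_st) = √0.0406749 = 0.20168

ȳ_st ≈ 57.47, SE ≈ 0.202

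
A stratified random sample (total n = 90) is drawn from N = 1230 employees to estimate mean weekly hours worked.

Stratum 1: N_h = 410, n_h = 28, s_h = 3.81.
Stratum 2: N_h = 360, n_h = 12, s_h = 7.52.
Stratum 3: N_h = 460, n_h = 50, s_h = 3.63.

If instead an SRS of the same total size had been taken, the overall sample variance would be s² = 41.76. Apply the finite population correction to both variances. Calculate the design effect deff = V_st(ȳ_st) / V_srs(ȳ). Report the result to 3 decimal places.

deff ≈ 1.109

V̂(ȳ_st) = Σ W_h² (1 − n_h/N_h) s_h²/n_h, with W_h = N_h/N and N = 1230:
  stratum 1: (410/1230)²·(1 − 28/410)·3.81²/28 = 0.0536697
  stratum 2: (360/1230)²·(1 − 12/360)·7.52²/12 = 0.390235
  stratum 3: (460/1230)²·(1 − 50/460)·3.63²/50 = 0.032853
V_st = 0.476757
V_srs = (1 − 90/1230)·41.76/90 = 0.430049
deff = V_st / V_srs = 0.476757/0.430049 = 1.1086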